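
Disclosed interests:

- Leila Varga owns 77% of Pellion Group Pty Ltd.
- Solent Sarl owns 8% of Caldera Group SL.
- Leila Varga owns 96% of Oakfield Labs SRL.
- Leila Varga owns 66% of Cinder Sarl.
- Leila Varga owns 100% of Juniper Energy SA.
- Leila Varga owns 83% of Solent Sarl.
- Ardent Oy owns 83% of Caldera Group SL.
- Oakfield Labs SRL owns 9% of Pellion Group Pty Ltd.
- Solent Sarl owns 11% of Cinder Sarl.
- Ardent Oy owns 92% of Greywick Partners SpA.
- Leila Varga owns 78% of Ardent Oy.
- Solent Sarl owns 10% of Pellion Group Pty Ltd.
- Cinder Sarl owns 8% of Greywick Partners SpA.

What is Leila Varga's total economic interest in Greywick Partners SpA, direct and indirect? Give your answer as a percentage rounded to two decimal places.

Leila reaches Greywick along 3 paths.
Via Ardent: 78% × 92% = 71.76%.
Via Solent → Cinder: 83% × 11% × 8% = 0.7304%.
Via Cinder: 66% × 8% = 5.28%.
Total: 71.76% + 0.7304% + 5.28% = 77.7704%.
Rounded: 77.77%.

77.77%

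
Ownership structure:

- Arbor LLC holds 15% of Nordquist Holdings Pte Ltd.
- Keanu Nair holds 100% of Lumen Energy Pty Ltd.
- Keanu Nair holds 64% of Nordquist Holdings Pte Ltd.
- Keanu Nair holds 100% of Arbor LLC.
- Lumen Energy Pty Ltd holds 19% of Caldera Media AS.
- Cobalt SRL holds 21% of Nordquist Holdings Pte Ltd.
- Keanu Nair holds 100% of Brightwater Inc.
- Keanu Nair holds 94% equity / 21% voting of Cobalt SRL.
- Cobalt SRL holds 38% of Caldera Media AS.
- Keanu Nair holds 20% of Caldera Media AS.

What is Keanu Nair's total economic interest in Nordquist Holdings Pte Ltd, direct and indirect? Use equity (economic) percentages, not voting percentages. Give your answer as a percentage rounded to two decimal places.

98.74%

Keanu reaches Nordquist along 3 paths.
Direct stake: 64% = 64%.
Via Cobalt: 94% × 21% = 19.74%.
Via Arbor: 100% × 15% = 15%.
Total: 64% + 19.74% + 15% = 98.74%.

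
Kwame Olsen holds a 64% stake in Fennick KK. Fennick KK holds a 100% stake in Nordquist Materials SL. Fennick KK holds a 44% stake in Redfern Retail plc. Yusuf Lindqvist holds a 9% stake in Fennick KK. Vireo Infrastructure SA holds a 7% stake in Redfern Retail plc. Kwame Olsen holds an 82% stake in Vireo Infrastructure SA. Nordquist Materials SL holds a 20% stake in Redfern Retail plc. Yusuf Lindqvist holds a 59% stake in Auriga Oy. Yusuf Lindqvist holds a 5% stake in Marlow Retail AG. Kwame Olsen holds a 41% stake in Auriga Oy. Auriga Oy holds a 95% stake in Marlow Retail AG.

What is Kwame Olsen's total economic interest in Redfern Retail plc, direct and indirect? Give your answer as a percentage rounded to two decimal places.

46.70%

Kwame reaches Redfern along 3 paths.
Via Fennick → Nordquist: 64% × 100% × 20% = 12.8%.
Via Fennick: 64% × 44% = 28.16%.
Via Vireo: 82% × 7% = 5.74%.
Total: 12.8% + 28.16% + 5.74% = 46.7%.
Rounded: 46.70%.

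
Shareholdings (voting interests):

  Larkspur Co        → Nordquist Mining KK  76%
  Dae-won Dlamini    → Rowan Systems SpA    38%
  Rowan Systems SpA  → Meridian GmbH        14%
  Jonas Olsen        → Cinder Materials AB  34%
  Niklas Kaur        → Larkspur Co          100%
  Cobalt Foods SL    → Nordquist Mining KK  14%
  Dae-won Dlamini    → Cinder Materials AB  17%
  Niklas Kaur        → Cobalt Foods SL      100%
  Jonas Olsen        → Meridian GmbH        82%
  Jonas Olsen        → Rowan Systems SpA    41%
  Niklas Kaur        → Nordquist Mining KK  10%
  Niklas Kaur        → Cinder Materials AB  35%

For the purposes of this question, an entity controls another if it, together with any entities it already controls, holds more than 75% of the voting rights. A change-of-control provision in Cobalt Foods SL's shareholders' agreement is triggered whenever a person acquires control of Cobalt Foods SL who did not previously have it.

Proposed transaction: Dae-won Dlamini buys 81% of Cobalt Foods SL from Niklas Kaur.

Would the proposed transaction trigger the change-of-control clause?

Yes

The purchase adds only to Dae-won's holdings (Niklas's stake shrinks), so Dae-won is the only person who could newly come to control Cobalt.
Dae-won's largest direct stake is 38% in Rowan, which does not meet the threshold, so Dae-won controls no company.
Neither Dae-won nor any entity Dae-won controls holds any voting interest in Cobalt.
So before the transaction, Dae-won does not control Cobalt.
After the purchase, Dae-won holds 81% of Cobalt directly, and Niklas's stake falls to 19%.
Dae-won holds 81% of Cobalt, so Dae-won controls Cobalt.
Dae-won did not control Cobalt before and does after, so the clause is triggered.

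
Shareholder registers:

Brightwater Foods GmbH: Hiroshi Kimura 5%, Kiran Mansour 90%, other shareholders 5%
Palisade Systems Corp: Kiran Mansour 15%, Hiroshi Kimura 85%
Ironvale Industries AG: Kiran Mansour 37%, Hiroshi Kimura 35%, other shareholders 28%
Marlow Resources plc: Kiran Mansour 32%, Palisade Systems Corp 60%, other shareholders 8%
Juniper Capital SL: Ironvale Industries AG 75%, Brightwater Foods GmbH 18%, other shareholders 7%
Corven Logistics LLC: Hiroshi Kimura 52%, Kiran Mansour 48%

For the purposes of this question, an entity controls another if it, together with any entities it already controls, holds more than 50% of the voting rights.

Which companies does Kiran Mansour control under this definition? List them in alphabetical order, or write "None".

Brightwater Foods GmbH

Kiran holds 90% of Brightwater, so Kiran controls Brightwater.
No other company's threshold is met.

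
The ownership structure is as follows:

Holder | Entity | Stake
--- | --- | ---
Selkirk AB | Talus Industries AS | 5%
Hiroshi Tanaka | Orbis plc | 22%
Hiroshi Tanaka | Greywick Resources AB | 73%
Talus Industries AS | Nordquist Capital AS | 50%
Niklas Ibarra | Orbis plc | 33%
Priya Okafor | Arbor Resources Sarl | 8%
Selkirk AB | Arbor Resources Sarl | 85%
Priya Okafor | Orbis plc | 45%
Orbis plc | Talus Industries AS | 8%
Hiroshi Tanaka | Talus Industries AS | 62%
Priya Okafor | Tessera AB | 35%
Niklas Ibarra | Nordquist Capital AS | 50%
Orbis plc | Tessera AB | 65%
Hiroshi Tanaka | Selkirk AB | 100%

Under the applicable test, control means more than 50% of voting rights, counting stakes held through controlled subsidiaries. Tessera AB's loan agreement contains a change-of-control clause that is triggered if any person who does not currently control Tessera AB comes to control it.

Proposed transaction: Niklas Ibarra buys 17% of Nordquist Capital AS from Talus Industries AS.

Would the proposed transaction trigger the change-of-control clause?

No

The purchase adds only to Niklas's holdings (Talus's stake shrinks), so Niklas is the only person who could newly come to control Tessera.
Niklas's largest direct stake is 50% in Nordquist, which does not meet the threshold, so Niklas controls no company.
Neither Niklas nor any entity Niklas controls holds any voting interest in Tessera.
So before the transaction, Niklas does not control Tessera.
After the purchase, Niklas's direct stake in Nordquist rises to 50% + 17% = 67%, and Talus's stake falls to 33%.
Niklas holds 67% of Nordquist, so Niklas controls Nordquist.
After the transaction, neither Niklas nor any entity Niklas controls holds a voting interest in Tessera, so Niklas still does not control it.
No new person acquires control, so the clause is not triggered.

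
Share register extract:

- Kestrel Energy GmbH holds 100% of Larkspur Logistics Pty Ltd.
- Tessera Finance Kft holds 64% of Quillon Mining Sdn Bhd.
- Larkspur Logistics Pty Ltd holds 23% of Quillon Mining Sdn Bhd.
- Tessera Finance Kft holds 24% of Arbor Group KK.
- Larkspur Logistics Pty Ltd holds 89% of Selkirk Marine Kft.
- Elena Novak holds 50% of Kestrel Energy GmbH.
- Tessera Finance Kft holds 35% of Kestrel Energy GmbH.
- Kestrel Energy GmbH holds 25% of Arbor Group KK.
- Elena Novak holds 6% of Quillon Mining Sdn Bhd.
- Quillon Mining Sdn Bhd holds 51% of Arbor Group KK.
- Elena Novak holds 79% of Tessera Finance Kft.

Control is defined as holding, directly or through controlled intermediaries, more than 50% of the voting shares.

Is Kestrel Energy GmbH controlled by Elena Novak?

Yes

Elena holds 79% of Tessera, so Elena controls Tessera.
Tessera and Elena together hold 35% + 50% = 85% of Kestrel, so Elena controls Kestrel.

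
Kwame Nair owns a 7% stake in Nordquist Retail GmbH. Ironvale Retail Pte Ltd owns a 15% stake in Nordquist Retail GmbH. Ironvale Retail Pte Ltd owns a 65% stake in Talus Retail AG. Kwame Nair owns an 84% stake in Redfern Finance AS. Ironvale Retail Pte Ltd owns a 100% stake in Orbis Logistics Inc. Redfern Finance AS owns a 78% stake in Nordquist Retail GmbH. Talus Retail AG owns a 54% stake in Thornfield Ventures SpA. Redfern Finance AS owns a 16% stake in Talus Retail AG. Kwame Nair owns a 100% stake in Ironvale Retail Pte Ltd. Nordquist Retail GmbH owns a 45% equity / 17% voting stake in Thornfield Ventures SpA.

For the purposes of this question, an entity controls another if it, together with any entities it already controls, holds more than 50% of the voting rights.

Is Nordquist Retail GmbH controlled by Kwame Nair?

Yes

Kwame holds 84% of Redfern, so Kwame controls Redfern.
Kwame holds 100% of Ironvale, so Kwame controls Ironvale.
Redfern and Ironvale and Kwame together hold 78% + 15% + 7% = 100% of Nordquist, so Kwame controls Nordquist.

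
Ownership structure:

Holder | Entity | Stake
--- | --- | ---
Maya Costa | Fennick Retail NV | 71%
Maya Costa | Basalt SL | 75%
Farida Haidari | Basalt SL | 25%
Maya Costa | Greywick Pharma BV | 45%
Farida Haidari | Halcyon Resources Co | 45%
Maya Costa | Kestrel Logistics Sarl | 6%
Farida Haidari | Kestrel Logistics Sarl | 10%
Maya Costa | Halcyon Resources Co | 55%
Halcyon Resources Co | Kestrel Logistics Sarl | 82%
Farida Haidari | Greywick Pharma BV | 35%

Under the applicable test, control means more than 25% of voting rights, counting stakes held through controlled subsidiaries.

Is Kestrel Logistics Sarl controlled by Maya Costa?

Yes

Maya holds 55% of Halcyon, so Maya controls Halcyon.
Halcyon and Maya together hold 82% + 6% = 88% of Kestrel, so Maya controls Kestrel.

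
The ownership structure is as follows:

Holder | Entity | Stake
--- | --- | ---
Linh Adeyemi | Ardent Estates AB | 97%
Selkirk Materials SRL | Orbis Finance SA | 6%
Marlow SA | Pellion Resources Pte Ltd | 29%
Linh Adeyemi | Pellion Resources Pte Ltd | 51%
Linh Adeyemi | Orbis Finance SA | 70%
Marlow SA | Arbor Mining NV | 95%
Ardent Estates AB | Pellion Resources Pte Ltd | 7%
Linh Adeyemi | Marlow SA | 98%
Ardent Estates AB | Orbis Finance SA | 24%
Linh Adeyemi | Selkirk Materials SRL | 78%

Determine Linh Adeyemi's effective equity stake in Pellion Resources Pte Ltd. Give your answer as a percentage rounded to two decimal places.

86.21%

Linh reaches Pellion along 3 paths.
Via Ardent: 97% × 7% = 6.79%.
Direct stake: 51% = 51%.
Via Marlow: 98% × 29% = 28.42%.
Total: 6.79% + 51% + 28.42% = 86.21%.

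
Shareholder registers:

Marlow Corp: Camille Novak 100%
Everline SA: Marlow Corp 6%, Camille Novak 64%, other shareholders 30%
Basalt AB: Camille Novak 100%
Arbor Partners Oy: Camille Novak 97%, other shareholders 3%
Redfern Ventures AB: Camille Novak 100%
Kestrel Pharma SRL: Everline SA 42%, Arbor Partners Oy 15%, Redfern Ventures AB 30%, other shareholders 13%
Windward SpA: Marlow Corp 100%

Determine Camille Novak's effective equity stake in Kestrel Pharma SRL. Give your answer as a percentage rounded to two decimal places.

Camille reaches Kestrel along 4 paths.
Via Marlow → Everline: 100% × 6% × 42% = 2.52%.
Via Everline: 64% × 42% = 26.88%.
Via Arbor: 97% × 15% = 14.55%.
Via Redfern: 100% × 30% = 30%.
Total: 2.52% + 26.88% + 14.55% + 30% = 73.95%.

73.95%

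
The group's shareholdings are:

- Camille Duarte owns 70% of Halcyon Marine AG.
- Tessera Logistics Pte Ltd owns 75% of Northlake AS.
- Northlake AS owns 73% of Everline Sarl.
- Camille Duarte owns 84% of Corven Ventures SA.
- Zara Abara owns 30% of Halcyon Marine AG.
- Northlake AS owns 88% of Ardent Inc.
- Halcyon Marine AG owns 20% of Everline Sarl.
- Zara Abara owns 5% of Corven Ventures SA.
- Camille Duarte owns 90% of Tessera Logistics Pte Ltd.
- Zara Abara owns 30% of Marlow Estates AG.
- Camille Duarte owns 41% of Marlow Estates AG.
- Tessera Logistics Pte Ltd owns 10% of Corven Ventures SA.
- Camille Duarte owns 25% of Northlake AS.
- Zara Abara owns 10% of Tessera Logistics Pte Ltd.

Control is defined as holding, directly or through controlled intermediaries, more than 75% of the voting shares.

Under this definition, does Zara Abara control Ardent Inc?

No

Zara's largest direct stake is 30% in Marlow, which does not meet the threshold, so Zara controls no company.
Neither Zara nor any entity Zara controls holds any voting interest in Ardent.
So Zara does not control Ardent.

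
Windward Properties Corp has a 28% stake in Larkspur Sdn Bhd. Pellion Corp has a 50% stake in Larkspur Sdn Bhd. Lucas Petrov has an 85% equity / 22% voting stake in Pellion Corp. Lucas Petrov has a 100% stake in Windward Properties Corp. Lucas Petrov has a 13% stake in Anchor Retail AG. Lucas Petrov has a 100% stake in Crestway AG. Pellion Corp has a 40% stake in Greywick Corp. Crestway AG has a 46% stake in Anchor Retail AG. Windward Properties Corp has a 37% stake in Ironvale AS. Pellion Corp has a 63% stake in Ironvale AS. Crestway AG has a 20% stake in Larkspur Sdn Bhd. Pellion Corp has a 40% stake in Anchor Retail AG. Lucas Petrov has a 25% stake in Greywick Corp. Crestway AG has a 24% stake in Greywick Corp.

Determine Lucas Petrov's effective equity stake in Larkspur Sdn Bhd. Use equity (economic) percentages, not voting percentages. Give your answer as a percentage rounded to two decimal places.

Lucas reaches Larkspur along 3 paths.
Via Pellion: 85% × 50% = 42.5%.
Via Crestway: 100% × 20% = 20%.
Via Windward: 100% × 28% = 28%.
Total: 42.5% + 20% + 28% = 90.5%.
Rounded: 90.50%.

90.50%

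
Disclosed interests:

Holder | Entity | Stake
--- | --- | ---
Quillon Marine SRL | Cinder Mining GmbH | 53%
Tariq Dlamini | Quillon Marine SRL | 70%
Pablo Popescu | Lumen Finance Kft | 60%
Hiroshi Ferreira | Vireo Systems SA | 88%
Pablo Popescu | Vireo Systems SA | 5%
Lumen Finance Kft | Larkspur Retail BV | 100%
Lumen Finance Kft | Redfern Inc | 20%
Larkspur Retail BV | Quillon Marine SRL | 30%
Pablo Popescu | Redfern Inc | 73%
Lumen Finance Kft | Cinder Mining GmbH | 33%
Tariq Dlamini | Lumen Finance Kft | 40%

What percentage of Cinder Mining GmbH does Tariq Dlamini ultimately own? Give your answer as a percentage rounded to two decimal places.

Tariq reaches Cinder along 3 paths.
Via Lumen: 40% × 33% = 13.2%.
Via Lumen → Larkspur → Quillon: 40% × 100% × 30% × 53% = 6.36%.
Via Quillon: 70% × 53% = 37.1%.
Total: 13.2% + 6.36% + 37.1% = 56.66%.

56.66%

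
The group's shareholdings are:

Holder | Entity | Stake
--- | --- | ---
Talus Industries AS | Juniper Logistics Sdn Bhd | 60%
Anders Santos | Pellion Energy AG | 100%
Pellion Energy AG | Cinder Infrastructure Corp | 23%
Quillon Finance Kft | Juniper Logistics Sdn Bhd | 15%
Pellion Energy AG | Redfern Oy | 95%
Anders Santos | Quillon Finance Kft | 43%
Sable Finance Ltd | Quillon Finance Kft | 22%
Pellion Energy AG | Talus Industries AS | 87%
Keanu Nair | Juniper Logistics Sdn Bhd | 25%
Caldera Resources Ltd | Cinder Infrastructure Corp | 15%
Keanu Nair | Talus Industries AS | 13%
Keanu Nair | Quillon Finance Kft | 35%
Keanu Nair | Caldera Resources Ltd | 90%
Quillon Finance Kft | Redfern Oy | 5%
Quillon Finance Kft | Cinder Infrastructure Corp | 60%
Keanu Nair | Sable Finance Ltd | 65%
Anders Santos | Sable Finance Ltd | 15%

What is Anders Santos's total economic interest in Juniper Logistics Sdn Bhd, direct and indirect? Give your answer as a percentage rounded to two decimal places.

Anders reaches Juniper along 3 paths.
Via Quillon: 43% × 15% = 6.45%.
Via Sable → Quillon: 15% × 22% × 15% = 0.495%.
Via Pellion → Talus: 100% × 87% × 60% = 52.2%.
Total: 6.45% + 0.495% + 52.2% = 59.145%.
Rounded: 59.15%.

59.15%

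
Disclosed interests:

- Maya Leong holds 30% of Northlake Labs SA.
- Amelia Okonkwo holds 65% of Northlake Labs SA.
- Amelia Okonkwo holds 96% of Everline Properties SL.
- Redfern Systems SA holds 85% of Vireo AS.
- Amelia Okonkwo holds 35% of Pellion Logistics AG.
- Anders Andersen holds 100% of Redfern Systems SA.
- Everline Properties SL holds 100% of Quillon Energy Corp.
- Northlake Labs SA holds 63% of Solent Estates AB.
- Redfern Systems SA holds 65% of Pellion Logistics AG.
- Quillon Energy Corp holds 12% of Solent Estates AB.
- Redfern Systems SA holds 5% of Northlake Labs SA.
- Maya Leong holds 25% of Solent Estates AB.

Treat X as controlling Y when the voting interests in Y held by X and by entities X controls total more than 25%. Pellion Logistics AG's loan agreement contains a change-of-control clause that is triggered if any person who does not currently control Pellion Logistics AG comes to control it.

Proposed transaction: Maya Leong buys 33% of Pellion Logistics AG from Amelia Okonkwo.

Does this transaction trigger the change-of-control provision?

The purchase adds only to Maya's holdings (Amelia's stake shrinks), so Maya is the only person who could newly come to control Pellion.
Maya holds 30% of Northlake, so Maya controls Northlake.
Maya and Northlake together hold 25% + 63% = 88% of Solent, so Maya controls Solent.
Neither Maya nor any entity Maya controls holds any voting interest in Pellion.
So before the transaction, Maya does not control Pellion.
After the purchase, Maya holds 33% of Pellion directly, and Amelia's stake falls to 2%.
Maya holds 33% of Pellion, so Maya controls Pellion.
Maya did not control Pellion before and does after, so the clause is triggered.

Yes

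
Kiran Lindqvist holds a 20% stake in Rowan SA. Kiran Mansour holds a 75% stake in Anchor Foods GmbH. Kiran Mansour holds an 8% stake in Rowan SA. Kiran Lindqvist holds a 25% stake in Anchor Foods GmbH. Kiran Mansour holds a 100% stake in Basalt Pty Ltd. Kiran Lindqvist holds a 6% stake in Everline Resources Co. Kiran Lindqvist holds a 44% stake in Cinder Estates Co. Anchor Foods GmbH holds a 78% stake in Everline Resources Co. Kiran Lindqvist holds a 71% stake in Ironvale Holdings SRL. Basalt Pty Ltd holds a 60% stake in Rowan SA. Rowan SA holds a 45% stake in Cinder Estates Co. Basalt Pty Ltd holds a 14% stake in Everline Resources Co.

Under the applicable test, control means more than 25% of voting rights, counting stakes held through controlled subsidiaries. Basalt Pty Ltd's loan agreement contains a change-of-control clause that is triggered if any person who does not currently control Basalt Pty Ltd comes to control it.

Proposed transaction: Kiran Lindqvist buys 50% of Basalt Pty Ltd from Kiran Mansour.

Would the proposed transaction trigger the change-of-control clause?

Yes

The purchase adds only to Kiran Lindqvist's holdings (Kiran Mansour's stake shrinks), so Kiran Lindqvist is the only person who could newly come to control Basalt.
Kiran Lindqvist holds 71% of Ironvale, so Kiran Lindqvist controls Ironvale.
Kiran Lindqvist holds 44% of Cinder, so Kiran Lindqvist controls Cinder.
Neither Kiran Lindqvist nor any entity Kiran Lindqvist controls holds any voting interest in Basalt.
So before the transaction, Kiran Lindqvist does not control Basalt.
After the purchase, Kiran Lindqvist holds 50% of Basalt directly, and Kiran Mansour's stake falls to 50%.
Kiran Lindqvist holds 50% of Basalt, so Kiran Lindqvist controls Basalt.
Kiran Lindqvist did not control Basalt before and does after, so the clause is triggered.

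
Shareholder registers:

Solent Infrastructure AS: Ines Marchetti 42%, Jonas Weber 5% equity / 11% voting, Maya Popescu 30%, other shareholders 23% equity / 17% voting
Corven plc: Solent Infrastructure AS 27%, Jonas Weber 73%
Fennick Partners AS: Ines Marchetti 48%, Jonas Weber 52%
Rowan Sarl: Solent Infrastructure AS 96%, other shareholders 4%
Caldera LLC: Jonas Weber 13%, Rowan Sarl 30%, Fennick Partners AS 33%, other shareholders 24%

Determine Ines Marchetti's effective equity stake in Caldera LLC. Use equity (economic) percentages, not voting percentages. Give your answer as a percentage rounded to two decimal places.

Ines reaches Caldera along 2 paths.
Via Solent → Rowan: 42% × 96% × 30% = 12.096%.
Via Fennick: 48% × 33% = 15.84%.
Total: 12.096% + 15.84% = 27.936%.
Rounded: 27.94%.

27.94%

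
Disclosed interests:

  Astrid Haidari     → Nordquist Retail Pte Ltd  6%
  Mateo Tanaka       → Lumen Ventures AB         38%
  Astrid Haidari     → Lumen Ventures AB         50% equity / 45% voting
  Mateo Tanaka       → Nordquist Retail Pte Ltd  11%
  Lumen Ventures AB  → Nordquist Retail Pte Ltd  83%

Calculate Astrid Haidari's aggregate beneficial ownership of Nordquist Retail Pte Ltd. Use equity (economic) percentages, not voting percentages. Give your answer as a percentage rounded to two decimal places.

47.50%

Astrid reaches Nordquist along 2 paths.
Direct stake: 6% = 6%.
Via Lumen: 50% × 83% = 41.5%.
Total: 6% + 41.5% = 47.5%.
Rounded: 47.50%.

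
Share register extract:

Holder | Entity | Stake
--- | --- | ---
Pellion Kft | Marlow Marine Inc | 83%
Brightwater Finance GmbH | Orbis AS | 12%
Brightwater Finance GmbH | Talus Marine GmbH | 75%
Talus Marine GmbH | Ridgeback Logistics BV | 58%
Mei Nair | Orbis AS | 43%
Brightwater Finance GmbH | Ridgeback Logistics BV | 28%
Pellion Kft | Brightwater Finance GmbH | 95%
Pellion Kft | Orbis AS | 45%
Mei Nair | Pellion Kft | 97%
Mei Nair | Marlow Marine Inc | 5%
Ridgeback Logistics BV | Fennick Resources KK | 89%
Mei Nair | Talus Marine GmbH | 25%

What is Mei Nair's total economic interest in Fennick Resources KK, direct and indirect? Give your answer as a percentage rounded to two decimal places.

Mei reaches Fennick along 3 paths.
Via Talus → Ridgeback: 25% × 58% × 89% = 12.905%.
Via Pellion → Brightwater → Talus → Ridgeback: 97% × 95% × 75% × 58% × 89% = 35.6758725%.
Via Pellion → Brightwater → Ridgeback: 97% × 95% × 28% × 89% = 22.96378%.
Total: 12.905% + 35.6758725% + 22.96378% = 71.5446525%.
Rounded: 71.54%.

71.54%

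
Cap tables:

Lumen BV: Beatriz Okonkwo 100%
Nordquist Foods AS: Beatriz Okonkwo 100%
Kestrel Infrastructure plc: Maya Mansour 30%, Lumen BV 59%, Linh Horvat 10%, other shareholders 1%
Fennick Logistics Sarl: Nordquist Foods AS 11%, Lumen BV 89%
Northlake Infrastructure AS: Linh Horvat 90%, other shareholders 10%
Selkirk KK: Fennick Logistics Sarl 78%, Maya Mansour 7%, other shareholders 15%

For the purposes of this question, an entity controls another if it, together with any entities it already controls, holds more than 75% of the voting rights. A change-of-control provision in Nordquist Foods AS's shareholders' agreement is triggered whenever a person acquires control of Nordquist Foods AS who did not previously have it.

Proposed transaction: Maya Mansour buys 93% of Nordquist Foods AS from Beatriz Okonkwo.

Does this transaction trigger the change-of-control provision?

Yes

The purchase adds only to Maya's holdings (Beatriz's stake shrinks), so Maya is the only person who could newly come to control Nordquist.
Maya's largest direct stake is 30% in Kestrel, which does not meet the threshold, so Maya controls no company.
Neither Maya nor any entity Maya controls holds any voting interest in Nordquist.
So before the transaction, Maya does not control Nordquist.
After the purchase, Maya holds 93% of Nordquist directly, and Beatriz's stake falls to 7%.
Maya holds 93% of Nordquist, so Maya controls Nordquist.
Maya did not control Nordquist before and does after, so the clause is triggered.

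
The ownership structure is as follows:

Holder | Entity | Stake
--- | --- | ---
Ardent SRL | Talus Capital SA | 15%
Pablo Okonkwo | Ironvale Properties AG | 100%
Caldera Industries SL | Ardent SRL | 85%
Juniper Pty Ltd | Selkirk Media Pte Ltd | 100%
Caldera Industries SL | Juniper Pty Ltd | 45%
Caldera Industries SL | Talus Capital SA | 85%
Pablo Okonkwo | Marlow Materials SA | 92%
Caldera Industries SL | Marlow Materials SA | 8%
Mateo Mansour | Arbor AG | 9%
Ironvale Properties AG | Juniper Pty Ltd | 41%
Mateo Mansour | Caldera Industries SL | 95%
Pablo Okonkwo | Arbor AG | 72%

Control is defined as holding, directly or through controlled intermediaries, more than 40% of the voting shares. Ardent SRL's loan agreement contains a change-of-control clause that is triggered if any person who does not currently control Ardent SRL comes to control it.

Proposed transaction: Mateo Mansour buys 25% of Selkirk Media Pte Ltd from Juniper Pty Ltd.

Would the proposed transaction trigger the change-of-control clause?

No

The purchase adds only to Mateo's holdings (Juniper's stake shrinks), so Mateo is the only person who could newly come to control Ardent.
Mateo holds 95% of Caldera, so Mateo controls Caldera.
Caldera holds 85% of Ardent, so Mateo controls Ardent.
So Mateo already controls Ardent before the transaction.
After the purchase, Mateo holds 25% of Selkirk directly, and Juniper's stake falls to 75%.
Mateo controlled Ardent already, so this is not a new person acquiring control; every other person's position is unchanged or reduced.
No new person acquires control, so the clause is not triggered.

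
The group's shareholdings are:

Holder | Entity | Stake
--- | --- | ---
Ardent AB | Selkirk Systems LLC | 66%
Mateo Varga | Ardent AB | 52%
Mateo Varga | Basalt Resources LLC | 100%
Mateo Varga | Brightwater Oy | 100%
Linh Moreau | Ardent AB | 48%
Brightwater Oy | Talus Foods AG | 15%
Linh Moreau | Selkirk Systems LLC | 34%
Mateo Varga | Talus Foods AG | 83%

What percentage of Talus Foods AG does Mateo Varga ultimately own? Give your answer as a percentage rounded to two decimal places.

Mateo reaches Talus along 2 paths.
Direct stake: 83% = 83%.
Via Brightwater: 100% × 15% = 15%.
Total: 83% + 15% = 98%.
Rounded: 98.00%.

98.00%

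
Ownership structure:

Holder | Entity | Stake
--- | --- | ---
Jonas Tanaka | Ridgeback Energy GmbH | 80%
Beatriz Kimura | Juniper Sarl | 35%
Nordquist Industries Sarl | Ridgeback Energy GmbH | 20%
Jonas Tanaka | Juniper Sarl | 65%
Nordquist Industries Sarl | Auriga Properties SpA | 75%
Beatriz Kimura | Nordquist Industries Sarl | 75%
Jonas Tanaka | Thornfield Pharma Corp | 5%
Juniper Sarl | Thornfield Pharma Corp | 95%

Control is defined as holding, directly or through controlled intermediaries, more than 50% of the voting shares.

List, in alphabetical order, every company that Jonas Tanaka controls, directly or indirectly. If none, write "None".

Juniper Sarl, Ridgeback Energy GmbH, Thornfield Pharma Corp

Jonas holds 65% of Juniper, so Jonas controls Juniper.
Juniper and Jonas together hold 95% + 5% = 100% of Thornfield, so Jonas controls Thornfield.
Jonas holds 80% of Ridgeback, so Jonas controls Ridgeback.
No other company's threshold is met.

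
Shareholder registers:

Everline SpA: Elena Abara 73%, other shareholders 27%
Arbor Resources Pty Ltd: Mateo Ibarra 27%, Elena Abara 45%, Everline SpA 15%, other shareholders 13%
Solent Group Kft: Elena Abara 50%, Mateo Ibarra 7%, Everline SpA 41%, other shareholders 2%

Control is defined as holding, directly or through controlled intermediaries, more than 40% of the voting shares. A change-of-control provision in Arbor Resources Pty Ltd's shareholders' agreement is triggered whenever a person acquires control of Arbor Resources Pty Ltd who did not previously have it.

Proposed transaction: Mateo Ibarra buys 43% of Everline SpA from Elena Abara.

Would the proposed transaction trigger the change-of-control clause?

Yes

The purchase adds only to Mateo's holdings (Elena's stake shrinks), so Mateo is the only person who could newly come to control Arbor.
Mateo's largest direct stake is 27% in Arbor, which does not meet the threshold, so Mateo controls no company.
In Arbor, Mateo's side holds only 27%, not > 40%.
So before the transaction, Mateo does not control Arbor.
After the purchase, Mateo holds 43% of Everline directly, and Elena's stake falls to 30%.
Mateo holds 43% of Everline, so Mateo controls Everline.
Mateo and Everline together hold 27% + 15% = 42% of Arbor, so Mateo controls Arbor.
Mateo did not control Arbor before and does after, so the clause is triggered.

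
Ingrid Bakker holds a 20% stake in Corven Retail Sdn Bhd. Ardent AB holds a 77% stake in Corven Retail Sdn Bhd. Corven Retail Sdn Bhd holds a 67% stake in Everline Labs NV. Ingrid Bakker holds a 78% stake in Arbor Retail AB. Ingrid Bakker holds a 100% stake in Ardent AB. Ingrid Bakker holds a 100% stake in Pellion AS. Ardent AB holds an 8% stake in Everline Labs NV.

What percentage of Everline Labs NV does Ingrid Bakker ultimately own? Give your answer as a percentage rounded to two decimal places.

72.99%

Ingrid reaches Everline along 3 paths.
Via Ardent: 100% × 8% = 8%.
Via Ardent → Corven: 100% × 77% × 67% = 51.59%.
Via Corven: 20% × 67% = 13.4%.
Total: 8% + 51.59% + 13.4% = 72.99%.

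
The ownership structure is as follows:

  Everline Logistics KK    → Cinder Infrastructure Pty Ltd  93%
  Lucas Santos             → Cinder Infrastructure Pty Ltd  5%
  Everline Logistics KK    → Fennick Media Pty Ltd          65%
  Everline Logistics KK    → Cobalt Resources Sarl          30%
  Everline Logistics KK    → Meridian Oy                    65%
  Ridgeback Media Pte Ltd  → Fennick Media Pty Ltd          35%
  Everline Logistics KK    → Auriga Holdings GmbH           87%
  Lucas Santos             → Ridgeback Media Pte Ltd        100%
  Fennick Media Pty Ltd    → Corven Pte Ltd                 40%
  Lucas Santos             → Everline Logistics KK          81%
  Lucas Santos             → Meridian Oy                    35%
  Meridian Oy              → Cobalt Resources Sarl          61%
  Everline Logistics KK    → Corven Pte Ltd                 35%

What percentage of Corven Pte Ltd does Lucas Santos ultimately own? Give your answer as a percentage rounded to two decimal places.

Lucas reaches Corven along 3 paths.
Via Everline: 81% × 35% = 28.35%.
Via Ridgeback → Fennick: 100% × 35% × 40% = 14%.
Via Everline → Fennick: 81% × 65% × 40% = 21.06%.
Total: 28.35% + 14% + 21.06% = 63.41%.

63.41%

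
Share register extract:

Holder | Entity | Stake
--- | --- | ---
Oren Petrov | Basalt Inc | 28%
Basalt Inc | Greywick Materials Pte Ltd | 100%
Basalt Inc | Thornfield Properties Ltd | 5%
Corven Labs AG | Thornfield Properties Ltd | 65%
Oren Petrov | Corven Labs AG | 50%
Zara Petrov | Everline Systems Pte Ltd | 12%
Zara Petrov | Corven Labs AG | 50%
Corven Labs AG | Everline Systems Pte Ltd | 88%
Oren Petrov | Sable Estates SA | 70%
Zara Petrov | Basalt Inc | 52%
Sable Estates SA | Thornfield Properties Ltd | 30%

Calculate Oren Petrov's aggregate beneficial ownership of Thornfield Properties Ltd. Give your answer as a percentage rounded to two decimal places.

54.90%

Oren reaches Thornfield along 3 paths.
Via Basalt: 28% × 5% = 1.4%.
Via Corven: 50% × 65% = 32.5%.
Via Sable: 70% × 30% = 21%.
Total: 1.4% + 32.5% + 21% = 54.9%.
Rounded: 54.90%.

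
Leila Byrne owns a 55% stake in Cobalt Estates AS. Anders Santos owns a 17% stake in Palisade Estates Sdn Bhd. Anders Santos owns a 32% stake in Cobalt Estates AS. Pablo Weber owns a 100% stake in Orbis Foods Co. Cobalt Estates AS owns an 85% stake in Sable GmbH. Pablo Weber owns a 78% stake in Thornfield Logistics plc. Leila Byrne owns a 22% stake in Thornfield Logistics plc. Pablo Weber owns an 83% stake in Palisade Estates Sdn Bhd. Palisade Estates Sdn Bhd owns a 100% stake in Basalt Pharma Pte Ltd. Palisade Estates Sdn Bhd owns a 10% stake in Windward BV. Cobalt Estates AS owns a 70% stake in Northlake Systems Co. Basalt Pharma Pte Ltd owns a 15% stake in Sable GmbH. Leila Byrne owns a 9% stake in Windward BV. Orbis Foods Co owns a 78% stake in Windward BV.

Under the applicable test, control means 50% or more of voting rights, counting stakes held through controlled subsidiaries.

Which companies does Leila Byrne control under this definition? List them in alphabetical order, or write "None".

Cobalt Estates AS, Northlake Systems Co, Sable GmbH

Leila holds 55% of Cobalt, so Leila controls Cobalt.
Cobalt holds 85% of Sable, so Leila controls Sable.
Cobalt holds 70% of Northlake, so Leila controls Northlake.
No other company's threshold is met.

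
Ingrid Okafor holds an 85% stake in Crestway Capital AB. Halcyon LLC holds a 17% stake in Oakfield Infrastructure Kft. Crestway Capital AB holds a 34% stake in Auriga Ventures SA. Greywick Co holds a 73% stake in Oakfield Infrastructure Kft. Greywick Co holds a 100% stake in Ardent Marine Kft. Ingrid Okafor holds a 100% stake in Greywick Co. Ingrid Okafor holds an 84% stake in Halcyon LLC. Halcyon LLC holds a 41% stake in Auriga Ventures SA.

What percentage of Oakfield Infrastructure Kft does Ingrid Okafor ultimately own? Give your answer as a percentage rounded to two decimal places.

Ingrid reaches Oakfield along 2 paths.
Via Halcyon: 84% × 17% = 14.28%.
Via Greywick: 100% × 73% = 73%.
Total: 14.28% + 73% = 87.28%.

87.28%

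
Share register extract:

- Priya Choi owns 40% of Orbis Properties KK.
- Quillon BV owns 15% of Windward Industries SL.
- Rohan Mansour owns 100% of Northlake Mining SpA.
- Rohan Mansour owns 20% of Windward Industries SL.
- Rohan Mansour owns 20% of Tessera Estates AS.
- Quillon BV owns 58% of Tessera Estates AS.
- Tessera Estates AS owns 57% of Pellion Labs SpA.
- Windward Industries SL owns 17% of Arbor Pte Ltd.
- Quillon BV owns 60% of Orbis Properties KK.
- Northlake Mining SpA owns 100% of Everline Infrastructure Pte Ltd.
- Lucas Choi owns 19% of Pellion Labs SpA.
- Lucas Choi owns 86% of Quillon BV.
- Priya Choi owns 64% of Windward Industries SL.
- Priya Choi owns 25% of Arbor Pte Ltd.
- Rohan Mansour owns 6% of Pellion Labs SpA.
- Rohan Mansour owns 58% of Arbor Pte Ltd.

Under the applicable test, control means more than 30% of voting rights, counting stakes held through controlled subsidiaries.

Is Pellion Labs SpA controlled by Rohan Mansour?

No

Rohan holds 58% of Arbor, so Rohan controls Arbor.
Rohan holds 100% of Northlake, so Rohan controls Northlake.
Northlake holds 100% of Everline, so Rohan controls Everline.
In Pellion, Rohan's side holds only 6%, not > 30%.
So Rohan does not control Pellion.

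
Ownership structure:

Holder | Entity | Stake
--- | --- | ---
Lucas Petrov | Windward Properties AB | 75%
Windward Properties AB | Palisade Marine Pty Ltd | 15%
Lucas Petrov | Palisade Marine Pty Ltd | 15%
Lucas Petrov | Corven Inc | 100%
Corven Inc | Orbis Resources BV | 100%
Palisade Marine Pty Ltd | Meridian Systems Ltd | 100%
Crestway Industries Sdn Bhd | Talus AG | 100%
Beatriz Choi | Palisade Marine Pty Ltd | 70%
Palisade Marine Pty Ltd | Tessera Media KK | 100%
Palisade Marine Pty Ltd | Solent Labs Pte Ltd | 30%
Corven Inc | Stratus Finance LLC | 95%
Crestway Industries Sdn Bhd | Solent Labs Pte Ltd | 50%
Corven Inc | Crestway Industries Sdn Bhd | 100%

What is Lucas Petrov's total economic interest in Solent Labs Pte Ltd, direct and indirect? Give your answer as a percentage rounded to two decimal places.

Lucas reaches Solent along 3 paths.
Via Corven → Crestway: 100% × 100% × 50% = 50%.
Via Windward → Palisade: 75% × 15% × 30% = 3.375%.
Via Palisade: 15% × 30% = 4.5%.
Total: 50% + 3.375% + 4.5% = 57.875%.
Rounded: 57.88%.

57.88%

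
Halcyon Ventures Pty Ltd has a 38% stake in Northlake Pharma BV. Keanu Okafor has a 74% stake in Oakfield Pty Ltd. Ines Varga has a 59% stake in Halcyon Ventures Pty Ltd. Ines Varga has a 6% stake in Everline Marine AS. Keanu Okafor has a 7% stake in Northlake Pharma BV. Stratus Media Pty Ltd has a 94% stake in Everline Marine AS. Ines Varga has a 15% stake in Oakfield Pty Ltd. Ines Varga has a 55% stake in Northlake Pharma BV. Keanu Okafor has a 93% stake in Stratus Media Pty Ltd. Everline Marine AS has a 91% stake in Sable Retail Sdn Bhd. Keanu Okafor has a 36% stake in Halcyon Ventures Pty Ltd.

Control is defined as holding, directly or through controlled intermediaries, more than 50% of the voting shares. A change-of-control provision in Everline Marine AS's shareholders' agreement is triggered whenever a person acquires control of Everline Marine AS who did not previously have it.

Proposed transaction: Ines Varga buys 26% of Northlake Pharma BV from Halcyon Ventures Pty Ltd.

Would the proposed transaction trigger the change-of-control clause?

The purchase adds only to Ines's holdings (Halcyon's stake shrinks), so Ines is the only person who could newly come to control Everline.
Ines holds 59% of Halcyon, so Ines controls Halcyon.
Ines and Halcyon together hold 55% + 38% = 93% of Northlake, so Ines controls Northlake.
In Everline, Ines's side holds only 6%, not > 50%.
So before the transaction, Ines does not control Everline.
After the purchase, Ines's direct stake in Northlake rises to 55% + 26% = 81%, and Halcyon's stake falls to 12%.
Ines and Halcyon together hold 81% + 12% = 93% of Northlake, so Ines controls Northlake.
After the transaction, Ines's side holds 6% of Everline, not > 50%, so Ines still does not control Everline.
No new person acquires control, so the clause is not triggered.

No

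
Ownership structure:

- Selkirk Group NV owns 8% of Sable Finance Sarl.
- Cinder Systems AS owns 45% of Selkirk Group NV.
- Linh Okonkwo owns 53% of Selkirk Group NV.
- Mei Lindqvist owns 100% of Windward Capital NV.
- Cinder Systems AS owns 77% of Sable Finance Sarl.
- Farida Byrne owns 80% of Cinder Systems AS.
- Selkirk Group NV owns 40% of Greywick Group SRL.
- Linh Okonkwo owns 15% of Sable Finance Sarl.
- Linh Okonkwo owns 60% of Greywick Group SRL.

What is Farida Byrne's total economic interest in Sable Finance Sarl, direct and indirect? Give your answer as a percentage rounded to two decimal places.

64.48%

Farida reaches Sable along 2 paths.
Via Cinder → Selkirk: 80% × 45% × 8% = 2.88%.
Via Cinder: 80% × 77% = 61.6%.
Total: 2.88% + 61.6% = 64.48%.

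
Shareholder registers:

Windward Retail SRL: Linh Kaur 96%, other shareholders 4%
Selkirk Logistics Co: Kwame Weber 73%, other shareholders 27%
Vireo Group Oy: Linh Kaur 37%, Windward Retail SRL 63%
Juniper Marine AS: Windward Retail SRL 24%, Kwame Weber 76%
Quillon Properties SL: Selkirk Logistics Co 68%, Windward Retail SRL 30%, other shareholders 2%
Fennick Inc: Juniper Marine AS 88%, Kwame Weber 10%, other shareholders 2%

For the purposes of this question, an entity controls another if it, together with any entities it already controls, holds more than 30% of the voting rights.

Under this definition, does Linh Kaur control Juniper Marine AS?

No

Linh holds 96% of Windward, so Linh controls Windward.
Linh and Windward together hold 37% + 63% = 100% of Vireo, so Linh controls Vireo.
In Juniper, Linh's side holds only 24%, not > 30%.
So Linh does not control Juniper.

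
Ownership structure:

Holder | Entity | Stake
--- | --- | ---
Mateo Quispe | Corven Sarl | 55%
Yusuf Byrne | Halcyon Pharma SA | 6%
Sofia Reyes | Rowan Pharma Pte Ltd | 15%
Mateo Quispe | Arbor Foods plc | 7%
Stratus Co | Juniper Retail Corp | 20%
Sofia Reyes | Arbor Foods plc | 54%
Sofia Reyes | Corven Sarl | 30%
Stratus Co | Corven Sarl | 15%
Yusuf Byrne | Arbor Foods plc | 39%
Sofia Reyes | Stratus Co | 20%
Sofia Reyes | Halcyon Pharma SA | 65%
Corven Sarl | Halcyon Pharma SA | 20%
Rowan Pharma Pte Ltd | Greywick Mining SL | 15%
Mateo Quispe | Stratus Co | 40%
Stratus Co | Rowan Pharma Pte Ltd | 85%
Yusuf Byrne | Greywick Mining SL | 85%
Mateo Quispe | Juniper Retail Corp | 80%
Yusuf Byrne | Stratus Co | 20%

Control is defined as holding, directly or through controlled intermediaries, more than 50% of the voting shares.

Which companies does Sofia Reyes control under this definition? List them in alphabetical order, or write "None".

Arbor Foods plc, Halcyon Pharma SA

Sofia holds 54% of Arbor, so Sofia controls Arbor.
Sofia holds 65% of Halcyon, so Sofia controls Halcyon.
No other company's threshold is met.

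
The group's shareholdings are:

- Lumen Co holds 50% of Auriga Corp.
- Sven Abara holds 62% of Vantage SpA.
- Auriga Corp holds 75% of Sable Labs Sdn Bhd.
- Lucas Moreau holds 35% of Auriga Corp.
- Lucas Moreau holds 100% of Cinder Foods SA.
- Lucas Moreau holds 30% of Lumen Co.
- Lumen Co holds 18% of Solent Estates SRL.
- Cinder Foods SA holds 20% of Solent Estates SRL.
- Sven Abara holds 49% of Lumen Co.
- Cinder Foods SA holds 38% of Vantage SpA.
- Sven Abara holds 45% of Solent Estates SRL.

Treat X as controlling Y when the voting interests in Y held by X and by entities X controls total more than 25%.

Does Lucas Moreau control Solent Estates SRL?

Lucas holds 30% of Lumen, so Lucas controls Lumen.
Lucas holds 100% of Cinder, so Lucas controls Cinder.
Cinder and Lumen together hold 20% + 18% = 38% of Solent, so Lucas controls Solent.

Yes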